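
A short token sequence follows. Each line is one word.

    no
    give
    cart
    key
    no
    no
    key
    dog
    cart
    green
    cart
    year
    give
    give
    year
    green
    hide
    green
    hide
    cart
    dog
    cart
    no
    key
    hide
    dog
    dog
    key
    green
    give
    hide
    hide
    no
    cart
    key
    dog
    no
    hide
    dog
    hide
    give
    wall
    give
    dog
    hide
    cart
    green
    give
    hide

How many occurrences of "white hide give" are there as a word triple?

0

Scanning the 47 overlapping trigram windows for "white hide give":
  (none found)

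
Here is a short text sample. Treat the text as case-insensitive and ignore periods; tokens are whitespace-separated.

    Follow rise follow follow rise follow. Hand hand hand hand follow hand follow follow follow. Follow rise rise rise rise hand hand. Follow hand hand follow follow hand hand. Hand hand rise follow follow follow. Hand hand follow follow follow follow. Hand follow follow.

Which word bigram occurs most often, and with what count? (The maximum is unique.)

"follow follow", 11 times

Bigram frequencies (highest first):
  follow follow: 11
  hand hand: 9
  follow hand: 6
  hand follow: 6
  follow rise: 3
  rise follow: 3
  … (3 more, each ≤ 3)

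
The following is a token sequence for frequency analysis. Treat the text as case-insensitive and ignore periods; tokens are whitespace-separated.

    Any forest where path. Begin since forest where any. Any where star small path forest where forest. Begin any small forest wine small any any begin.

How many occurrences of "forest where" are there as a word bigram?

3

Scanning the 25 overlapping bigram windows for "forest where":
  position 2–3: forest where
  position 7–8: forest where
  position 15–16: forest where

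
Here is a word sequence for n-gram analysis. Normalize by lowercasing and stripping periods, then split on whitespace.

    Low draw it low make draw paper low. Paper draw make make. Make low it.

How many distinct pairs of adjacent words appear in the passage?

13

15 tokens → 14 bigram windows in total.
Repeated bigrams (each contributes count−1 duplicates):
  make make: 2
1 duplicate windows → 14 − 1 = 13 distinct.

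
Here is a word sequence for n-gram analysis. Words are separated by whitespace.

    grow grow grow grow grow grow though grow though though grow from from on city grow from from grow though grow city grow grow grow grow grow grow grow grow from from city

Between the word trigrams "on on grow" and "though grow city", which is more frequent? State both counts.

"on on grow": 0 occurrences
"though grow city": 1 occurrence

"though grow city" (1 vs 0)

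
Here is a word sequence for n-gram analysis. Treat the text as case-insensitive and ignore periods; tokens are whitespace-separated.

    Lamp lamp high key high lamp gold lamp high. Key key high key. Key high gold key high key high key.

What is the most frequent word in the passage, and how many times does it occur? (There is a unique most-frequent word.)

Unigram frequencies (highest first):
  key: 8
  high: 7
  lamp: 4
  gold: 2

"key", 8 times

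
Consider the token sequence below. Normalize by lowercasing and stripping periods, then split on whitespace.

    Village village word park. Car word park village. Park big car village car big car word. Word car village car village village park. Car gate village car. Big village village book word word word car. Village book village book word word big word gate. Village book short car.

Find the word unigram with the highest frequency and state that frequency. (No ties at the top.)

"village", 13 times

Unigram frequencies (highest first):
  village: 13
  word: 10
  car: 10
  park: 4
  big: 4
  book: 4
  … (2 more, each ≤ 2)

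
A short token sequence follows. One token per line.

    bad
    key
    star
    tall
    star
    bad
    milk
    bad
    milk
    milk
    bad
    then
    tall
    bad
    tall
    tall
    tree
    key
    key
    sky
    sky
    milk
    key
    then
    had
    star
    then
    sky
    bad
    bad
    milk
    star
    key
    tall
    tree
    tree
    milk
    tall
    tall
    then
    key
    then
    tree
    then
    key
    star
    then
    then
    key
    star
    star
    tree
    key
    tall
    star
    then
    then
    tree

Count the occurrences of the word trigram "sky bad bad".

1

Scanning the 56 overlapping trigram windows for "sky bad bad":
  position 28–30: sky bad bad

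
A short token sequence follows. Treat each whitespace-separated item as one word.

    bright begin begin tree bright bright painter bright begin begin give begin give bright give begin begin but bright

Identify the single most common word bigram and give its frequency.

"begin begin", 3 times

Bigram frequencies (highest first):
  begin begin: 3
  bright begin: 2
  begin give: 2
  give begin: 2
  begin tree: 1
  tree bright: 1
  … (7 more, each ≤ 1)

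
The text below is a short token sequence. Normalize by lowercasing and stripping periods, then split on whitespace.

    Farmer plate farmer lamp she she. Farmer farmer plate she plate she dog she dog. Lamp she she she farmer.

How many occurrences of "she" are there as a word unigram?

8

Scanning the 20 tokens for "she":
  position 5: she
  position 6: she
  position 10: she
  position 12: she
  position 14: she
  position 17: she
  position 18: she
  position 19: she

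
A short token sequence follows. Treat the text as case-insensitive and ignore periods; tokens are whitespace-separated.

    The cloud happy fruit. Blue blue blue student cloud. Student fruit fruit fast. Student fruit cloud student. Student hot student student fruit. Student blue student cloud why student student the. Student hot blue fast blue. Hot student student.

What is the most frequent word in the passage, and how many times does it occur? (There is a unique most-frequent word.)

Unigram frequencies (highest first):
  student: 14
  blue: 6
  fruit: 5
  cloud: 4
  hot: 3
  the: 2
  … (3 more, each ≤ 2)

"student", 14 times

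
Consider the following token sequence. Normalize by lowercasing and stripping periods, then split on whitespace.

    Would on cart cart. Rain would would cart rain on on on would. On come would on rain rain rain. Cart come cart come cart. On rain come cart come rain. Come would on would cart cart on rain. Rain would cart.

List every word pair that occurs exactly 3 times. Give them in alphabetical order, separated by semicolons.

cart come; come cart; on rain; rain rain; would cart

Bigram counts meeting the condition (exactly 3 times):
  cart come: 3
  come cart: 3
  on rain: 3
  rain rain: 3
  would cart: 3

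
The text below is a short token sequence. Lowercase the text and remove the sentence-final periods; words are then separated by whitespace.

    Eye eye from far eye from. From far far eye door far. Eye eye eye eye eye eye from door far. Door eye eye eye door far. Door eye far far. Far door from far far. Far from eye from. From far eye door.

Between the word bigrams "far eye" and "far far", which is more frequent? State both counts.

"far eye": 4 occurrences
"far far": 5 occurrences

"far far" (5 vs 4)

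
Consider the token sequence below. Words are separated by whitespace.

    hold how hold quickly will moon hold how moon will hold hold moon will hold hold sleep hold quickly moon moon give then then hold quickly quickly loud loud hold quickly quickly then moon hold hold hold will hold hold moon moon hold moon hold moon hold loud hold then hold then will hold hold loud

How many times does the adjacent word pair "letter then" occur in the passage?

Scanning the 55 overlapping bigram windows for "letter then":
  (none found)

0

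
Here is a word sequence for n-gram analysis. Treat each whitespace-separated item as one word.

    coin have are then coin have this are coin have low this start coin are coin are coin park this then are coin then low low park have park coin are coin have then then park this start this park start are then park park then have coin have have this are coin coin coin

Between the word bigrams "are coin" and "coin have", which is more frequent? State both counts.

"are coin": 6 occurrences
"coin have": 5 occurrences

"are coin" (6 vs 5)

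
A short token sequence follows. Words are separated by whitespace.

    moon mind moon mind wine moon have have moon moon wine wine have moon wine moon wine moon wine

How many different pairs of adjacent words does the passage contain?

11

19 tokens → 18 bigram windows in total.
Repeated bigrams (each contributes count−1 duplicates):
  moon wine: 4
  wine moon: 3
  have moon: 2
  moon mind: 2
7 duplicate windows → 18 − 7 = 11 distinct.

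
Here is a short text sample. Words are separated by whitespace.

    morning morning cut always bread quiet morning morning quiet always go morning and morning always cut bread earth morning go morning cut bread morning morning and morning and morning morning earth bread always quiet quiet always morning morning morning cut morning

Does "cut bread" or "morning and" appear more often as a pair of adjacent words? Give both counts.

"morning and" (3 vs 2)

"cut bread": 2 occurrences
"morning and": 3 occurrences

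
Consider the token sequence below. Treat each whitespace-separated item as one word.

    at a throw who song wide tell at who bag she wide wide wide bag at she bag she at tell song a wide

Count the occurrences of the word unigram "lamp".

Scanning the 24 tokens for "lamp":
  (none found)

0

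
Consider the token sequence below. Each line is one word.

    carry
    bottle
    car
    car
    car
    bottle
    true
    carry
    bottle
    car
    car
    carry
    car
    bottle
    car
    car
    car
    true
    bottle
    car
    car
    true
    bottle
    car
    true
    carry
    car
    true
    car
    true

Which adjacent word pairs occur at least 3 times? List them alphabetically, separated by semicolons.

Bigram counts meeting the condition (at least 3 times):
  bottle car: 5
  car car: 6
  car true: 5

bottle car; car car; car true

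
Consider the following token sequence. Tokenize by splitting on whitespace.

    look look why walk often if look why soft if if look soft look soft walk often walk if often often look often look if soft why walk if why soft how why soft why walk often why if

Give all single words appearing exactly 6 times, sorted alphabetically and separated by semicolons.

often; soft

Unigram counts meeting the condition (exactly 6 times):
  often: 6
  soft: 6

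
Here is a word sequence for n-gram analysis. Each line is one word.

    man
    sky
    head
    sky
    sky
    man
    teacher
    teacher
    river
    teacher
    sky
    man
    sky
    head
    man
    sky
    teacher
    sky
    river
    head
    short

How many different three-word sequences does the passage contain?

21 tokens → 19 trigram windows in total.
Repeated trigrams (each contributes count−1 duplicates):
  man sky head: 2
1 duplicate windows → 19 − 1 = 18 distinct.

18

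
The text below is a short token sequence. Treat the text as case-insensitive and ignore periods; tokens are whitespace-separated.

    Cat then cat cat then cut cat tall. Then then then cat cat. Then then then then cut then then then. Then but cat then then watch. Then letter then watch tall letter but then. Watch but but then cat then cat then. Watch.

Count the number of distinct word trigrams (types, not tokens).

44 tokens → 42 trigram windows in total.
Repeated trigrams (each contributes count−1 duplicates):
  then then then: 5
  cat cat then: 2
  cat then cat: 2
  cat then then: 2
  then cat cat: 2
  then cat then: 2
9 duplicate windows → 42 − 9 = 33 distinct.

33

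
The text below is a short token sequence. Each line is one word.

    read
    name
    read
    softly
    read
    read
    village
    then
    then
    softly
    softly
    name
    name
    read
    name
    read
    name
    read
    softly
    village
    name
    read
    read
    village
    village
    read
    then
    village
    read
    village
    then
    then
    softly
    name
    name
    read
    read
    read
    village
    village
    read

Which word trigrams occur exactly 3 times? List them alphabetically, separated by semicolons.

read name read; read read village

Trigram counts meeting the condition (exactly 3 times):
  read name read: 3
  read read village: 3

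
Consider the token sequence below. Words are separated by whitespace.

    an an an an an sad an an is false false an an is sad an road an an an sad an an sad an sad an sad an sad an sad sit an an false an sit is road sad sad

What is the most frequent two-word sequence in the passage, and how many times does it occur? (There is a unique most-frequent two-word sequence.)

Bigram frequencies (highest first):
  an an: 10
  an sad: 7
  sad an: 7
  an is: 2
  false an: 2
  is false: 1
  … (12 more, each ≤ 1)

"an an", 10 times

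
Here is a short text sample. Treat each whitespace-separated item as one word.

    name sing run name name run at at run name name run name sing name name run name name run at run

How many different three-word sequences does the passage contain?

13

22 tokens → 20 trigram windows in total.
Repeated trigrams (each contributes count−1 duplicates):
  name name run: 4
  run name name: 3
  name run at: 2
  name run name: 2
7 duplicate windows → 20 − 7 = 13 distinct.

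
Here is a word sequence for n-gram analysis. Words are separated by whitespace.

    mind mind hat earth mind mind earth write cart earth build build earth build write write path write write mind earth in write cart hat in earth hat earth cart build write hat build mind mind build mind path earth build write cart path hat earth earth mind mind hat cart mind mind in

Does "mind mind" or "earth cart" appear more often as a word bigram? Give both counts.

"mind mind": 5 occurrences
"earth cart": 1 occurrence

"mind mind" (5 vs 1)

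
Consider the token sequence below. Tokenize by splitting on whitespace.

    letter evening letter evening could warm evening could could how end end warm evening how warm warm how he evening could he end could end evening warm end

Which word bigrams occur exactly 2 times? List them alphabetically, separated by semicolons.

Bigram counts meeting the condition (exactly 2 times):
  letter evening: 2
  warm evening: 2

letter evening; warm evening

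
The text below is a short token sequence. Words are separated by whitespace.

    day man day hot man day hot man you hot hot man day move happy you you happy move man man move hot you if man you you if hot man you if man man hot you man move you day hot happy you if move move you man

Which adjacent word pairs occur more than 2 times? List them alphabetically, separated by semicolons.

Bigram counts meeting the condition (more than 2 times):
  day hot: 3
  hot man: 4
  man day: 3
  man you: 3
  you if: 4

day hot; hot man; man day; man you; you if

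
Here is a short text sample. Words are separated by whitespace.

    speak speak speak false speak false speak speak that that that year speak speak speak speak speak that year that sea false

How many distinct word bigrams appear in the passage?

10

22 tokens → 21 bigram windows in total.
Repeated bigrams (each contributes count−1 duplicates):
  speak speak: 7
  false speak: 2
  speak false: 2
  speak that: 2
  that that: 2
  that year: 2
11 duplicate windows → 21 − 11 = 10 distinct.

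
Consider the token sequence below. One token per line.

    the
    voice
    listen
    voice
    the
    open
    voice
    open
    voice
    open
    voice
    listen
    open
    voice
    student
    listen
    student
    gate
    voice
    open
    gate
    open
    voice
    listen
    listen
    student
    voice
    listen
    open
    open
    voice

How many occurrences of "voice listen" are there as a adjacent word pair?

Scanning the 30 overlapping bigram windows for "voice listen":
  position 2–3: voice listen
  position 11–12: voice listen
  position 23–24: voice listen
  position 27–28: voice listen

4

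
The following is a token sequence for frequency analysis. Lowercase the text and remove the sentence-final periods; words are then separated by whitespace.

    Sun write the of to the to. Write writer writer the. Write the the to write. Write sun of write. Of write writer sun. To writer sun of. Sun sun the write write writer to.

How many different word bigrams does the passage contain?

35 tokens → 34 bigram windows in total.
Repeated bigrams (each contributes count−1 duplicates):
  write writer: 3
  of write: 2
  sun of: 2
  the to: 2
  the write: 2
  to write: 2
  write the: 2
  write write: 2
  … (1 more repeated)
10 duplicate windows → 34 − 10 = 24 distinct.

24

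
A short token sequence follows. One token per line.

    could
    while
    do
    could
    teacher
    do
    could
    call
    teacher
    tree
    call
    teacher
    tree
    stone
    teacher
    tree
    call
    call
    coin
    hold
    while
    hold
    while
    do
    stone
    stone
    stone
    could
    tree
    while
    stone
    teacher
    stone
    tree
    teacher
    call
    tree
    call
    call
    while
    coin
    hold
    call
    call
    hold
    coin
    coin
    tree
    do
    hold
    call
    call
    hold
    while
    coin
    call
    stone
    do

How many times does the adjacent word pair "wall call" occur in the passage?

Scanning the 57 overlapping bigram windows for "wall call":
  (none found)

0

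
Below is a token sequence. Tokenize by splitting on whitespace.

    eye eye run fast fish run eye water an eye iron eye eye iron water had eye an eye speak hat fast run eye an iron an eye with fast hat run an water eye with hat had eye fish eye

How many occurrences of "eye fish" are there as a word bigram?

Scanning the 40 overlapping bigram windows for "eye fish":
  position 39–40: eye fish

1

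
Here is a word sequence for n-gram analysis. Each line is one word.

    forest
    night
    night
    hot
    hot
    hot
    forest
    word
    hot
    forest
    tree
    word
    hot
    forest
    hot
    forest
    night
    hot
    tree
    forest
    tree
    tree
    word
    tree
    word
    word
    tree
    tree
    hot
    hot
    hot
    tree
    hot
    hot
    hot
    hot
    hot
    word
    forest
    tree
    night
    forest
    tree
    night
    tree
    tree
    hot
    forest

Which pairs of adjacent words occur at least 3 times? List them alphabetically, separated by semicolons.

Bigram counts meeting the condition (at least 3 times):
  forest tree: 4
  hot forest: 5
  hot hot: 8
  tree hot: 3
  tree tree: 3
  tree word: 3

forest tree; hot forest; hot hot; tree hot; tree tree; tree word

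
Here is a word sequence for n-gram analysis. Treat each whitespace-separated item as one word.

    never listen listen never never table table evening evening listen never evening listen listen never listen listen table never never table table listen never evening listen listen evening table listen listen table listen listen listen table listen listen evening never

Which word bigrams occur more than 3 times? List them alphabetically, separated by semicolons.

Bigram counts meeting the condition (more than 3 times):
  listen listen: 8
  listen never: 4
  table listen: 4

listen listen; listen never; table listen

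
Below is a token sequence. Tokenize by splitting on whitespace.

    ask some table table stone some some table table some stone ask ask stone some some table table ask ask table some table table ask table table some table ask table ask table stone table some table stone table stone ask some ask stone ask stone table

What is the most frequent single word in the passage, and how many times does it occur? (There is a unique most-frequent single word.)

Unigram frequencies (highest first):
  table: 18
  ask: 11
  some: 10
  stone: 8

"table", 18 times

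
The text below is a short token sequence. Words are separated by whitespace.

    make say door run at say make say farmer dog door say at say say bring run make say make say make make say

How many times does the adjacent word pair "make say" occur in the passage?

Scanning the 23 overlapping bigram windows for "make say":
  position 1–2: make say
  position 7–8: make say
  position 18–19: make say
  position 20–21: make say
  position 23–24: make say

5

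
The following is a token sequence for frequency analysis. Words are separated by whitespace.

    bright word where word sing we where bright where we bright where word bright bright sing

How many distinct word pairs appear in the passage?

16 tokens → 15 bigram windows in total.
Repeated bigrams (each contributes count−1 duplicates):
  bright where: 2
  where word: 2
2 duplicate windows → 15 − 2 = 13 distinct.

13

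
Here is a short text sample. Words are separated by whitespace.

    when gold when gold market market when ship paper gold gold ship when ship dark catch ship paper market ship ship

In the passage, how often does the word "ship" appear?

6

Scanning the 21 tokens for "ship":
  position 8: ship
  position 12: ship
  position 14: ship
  position 17: ship
  position 20: ship
  position 21: ship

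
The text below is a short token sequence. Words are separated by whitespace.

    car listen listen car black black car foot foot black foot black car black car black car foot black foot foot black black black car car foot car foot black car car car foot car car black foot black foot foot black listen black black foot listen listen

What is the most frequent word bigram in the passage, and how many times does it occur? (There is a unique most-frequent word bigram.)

"foot black", 7 times

Bigram frequencies (highest first):
  foot black: 7
  black car: 6
  car foot: 5
  black foot: 5
  car black: 4
  black black: 4
  … (9 more, each ≤ 4)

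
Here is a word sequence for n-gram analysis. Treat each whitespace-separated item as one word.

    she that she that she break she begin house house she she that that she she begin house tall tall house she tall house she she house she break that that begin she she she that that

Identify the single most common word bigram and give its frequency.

Bigram frequencies (highest first):
  she she: 5
  she that: 4
  house she: 4
  that she: 3
  that that: 3
  she break: 2
  … (12 more, each ≤ 2)

"she she", 5 times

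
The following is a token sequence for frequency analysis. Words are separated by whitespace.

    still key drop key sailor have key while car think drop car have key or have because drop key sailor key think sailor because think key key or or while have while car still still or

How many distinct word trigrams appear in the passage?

33

36 tokens → 34 trigram windows in total.
Repeated trigrams (each contributes count−1 duplicates):
  drop key sailor: 2
1 duplicate windows → 34 − 1 = 33 distinct.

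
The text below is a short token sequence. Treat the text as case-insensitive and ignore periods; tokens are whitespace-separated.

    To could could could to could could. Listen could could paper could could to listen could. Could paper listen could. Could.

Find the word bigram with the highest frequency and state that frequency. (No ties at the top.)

"could could", 7 times

Bigram frequencies (highest first):
  could could: 7
  listen could: 3
  to could: 2
  could to: 2
  could paper: 2
  could listen: 1
  … (3 more, each ≤ 1)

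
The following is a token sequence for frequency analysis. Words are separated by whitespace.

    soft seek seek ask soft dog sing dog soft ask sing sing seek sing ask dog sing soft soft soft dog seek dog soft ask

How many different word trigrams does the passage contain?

22

25 tokens → 23 trigram windows in total.
Repeated trigrams (each contributes count−1 duplicates):
  dog soft ask: 2
1 duplicate windows → 23 − 1 = 22 distinct.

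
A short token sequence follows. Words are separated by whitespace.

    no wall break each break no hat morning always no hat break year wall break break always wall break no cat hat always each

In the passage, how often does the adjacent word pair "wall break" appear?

Scanning the 23 overlapping bigram windows for "wall break":
  position 2–3: wall break
  position 14–15: wall break
  position 18–19: wall break

3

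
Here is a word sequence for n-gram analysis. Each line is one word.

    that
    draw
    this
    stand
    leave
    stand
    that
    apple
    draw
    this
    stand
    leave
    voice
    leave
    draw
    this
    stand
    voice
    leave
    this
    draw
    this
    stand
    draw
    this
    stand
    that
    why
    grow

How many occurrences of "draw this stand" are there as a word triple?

5

Scanning the 27 overlapping trigram windows for "draw this stand":
  position 2–4: draw this stand
  position 9–11: draw this stand
  position 15–17: draw this stand
  position 21–23: draw this stand
  position 24–26: draw this stand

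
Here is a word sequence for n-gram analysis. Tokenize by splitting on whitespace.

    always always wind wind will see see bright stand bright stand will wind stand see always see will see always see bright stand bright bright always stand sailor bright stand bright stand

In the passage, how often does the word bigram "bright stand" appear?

Scanning the 31 overlapping bigram windows for "bright stand":
  position 8–9: bright stand
  position 10–11: bright stand
  position 22–23: bright stand
  position 29–30: bright stand
  position 31–32: bright stand

5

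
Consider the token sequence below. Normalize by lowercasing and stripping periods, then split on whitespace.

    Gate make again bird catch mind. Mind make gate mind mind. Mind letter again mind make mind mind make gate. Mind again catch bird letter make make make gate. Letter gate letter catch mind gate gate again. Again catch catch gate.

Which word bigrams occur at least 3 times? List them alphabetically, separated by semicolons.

Bigram counts meeting the condition (at least 3 times):
  make gate: 3
  mind make: 3
  mind mind: 4

make gate; mind make; mind mind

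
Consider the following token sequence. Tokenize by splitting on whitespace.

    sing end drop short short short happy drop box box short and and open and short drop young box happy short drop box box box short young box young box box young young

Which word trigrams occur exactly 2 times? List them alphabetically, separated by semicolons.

box box short; drop box box

Trigram counts meeting the condition (exactly 2 times):
  box box short: 2
  drop box box: 2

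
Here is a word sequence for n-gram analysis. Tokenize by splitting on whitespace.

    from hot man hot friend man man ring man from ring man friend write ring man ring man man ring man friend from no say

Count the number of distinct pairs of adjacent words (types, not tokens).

25 tokens → 24 bigram windows in total.
Repeated bigrams (each contributes count−1 duplicates):
  ring man: 5
  man ring: 3
  man friend: 2
  man man: 2
8 duplicate windows → 24 − 8 = 16 distinct.

16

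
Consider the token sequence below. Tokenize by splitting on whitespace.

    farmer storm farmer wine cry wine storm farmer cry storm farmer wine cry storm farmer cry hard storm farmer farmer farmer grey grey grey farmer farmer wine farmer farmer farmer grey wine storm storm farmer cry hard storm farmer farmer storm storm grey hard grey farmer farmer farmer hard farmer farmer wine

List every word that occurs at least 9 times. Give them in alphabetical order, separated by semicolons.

Unigram counts meeting the condition (at least 9 times):
  farmer: 21
  storm: 10

farmer; storm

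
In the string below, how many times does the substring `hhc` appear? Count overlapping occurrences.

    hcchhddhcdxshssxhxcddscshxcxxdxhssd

Sliding a length-3 window over the 35 characters (33 positions):
  (no match at any position)

0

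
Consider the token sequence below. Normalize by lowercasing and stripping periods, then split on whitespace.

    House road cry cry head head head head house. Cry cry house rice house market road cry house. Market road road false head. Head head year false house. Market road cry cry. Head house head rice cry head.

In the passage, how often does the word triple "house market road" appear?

Scanning the 36 overlapping trigram windows for "house market road":
  position 14–16: house market road
  position 18–20: house market road
  position 28–30: house market road

3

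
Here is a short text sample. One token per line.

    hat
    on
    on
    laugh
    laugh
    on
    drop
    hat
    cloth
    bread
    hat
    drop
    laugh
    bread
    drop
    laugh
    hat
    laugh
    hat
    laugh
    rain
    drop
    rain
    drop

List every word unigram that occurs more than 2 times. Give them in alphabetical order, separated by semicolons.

Unigram counts meeting the condition (more than 2 times):
  drop: 5
  hat: 5
  laugh: 6
  on: 3

drop; hat; laugh; on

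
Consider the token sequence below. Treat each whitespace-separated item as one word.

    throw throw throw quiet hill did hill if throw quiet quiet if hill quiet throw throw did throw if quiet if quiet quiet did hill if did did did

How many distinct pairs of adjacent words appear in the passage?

29 tokens → 28 bigram windows in total.
Repeated bigrams (each contributes count−1 duplicates):
  throw throw: 3
  did did: 2
  did hill: 2
  hill if: 2
  if quiet: 2
  quiet if: 2
  quiet quiet: 2
  throw quiet: 2
9 duplicate windows → 28 − 9 = 19 distinct.

19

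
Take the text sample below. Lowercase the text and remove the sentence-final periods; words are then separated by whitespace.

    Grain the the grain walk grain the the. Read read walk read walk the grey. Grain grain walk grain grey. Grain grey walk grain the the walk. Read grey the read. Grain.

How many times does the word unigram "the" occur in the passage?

8

Scanning the 32 tokens for "the":
  position 2: the
  position 3: the
  position 7: the
  position 8: the
  position 14: the
  position 25: the
  position 26: the
  position 30: the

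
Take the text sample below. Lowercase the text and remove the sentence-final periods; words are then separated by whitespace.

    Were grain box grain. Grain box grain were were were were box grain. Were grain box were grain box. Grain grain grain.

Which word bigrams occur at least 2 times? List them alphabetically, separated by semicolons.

Bigram counts meeting the condition (at least 2 times):
  box grain: 4
  grain box: 4
  grain grain: 3
  grain were: 2
  were grain: 3
  were were: 3

box grain; grain box; grain grain; grain were; were grain; were were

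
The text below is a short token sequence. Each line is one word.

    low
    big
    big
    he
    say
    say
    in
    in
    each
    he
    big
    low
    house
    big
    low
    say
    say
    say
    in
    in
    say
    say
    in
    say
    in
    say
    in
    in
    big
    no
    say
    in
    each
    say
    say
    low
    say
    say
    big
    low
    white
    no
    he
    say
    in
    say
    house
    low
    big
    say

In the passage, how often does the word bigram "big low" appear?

Scanning the 49 overlapping bigram windows for "big low":
  position 11–12: big low
  position 14–15: big low
  position 39–40: big low

3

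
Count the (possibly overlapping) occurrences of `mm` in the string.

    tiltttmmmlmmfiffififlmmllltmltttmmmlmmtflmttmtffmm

Sliding a length-2 window over the 50 characters (49 positions):
  position 7–8: mm
  position 8–9: mm
  position 11–12: mm
  position 22–23: mm
  position 33–34: mm
  position 34–35: mm
  position 37–38: mm
  position 49–50: mm

8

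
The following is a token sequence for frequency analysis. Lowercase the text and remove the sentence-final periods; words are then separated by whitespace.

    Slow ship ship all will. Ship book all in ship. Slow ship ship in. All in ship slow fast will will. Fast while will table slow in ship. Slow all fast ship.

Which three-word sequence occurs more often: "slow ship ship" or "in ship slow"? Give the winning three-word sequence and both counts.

"slow ship ship": 2 occurrences
"in ship slow": 3 occurrences

"in ship slow" (3 vs 2)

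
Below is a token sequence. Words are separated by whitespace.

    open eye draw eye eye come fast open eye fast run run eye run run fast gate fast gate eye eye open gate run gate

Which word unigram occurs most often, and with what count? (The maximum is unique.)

"eye", 7 times

Unigram frequencies (highest first):
  eye: 7
  run: 5
  fast: 4
  gate: 4
  open: 3
  draw: 1
  … (1 more, each ≤ 1)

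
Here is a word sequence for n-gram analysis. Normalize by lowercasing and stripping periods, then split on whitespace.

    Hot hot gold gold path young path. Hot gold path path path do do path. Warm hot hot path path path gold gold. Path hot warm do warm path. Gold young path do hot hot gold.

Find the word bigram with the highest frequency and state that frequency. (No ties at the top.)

"path path", 4 times

Bigram frequencies (highest first):
  path path: 4
  hot hot: 3
  hot gold: 3
  gold path: 3
  gold gold: 2
  young path: 2
  … (15 more, each ≤ 2)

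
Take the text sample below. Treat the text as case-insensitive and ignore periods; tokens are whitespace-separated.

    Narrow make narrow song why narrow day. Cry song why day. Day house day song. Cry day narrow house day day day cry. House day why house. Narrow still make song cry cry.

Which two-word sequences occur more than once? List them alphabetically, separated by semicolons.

Bigram counts meeting the condition (more than once):
  day cry: 2
  day day: 3
  house day: 3
  song cry: 2
  song why: 2

day cry; day day; house day; song cry; song why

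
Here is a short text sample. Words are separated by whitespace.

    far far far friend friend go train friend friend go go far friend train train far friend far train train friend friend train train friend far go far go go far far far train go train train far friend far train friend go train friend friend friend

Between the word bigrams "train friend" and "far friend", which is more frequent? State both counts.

"train friend": 5 occurrences
"far friend": 4 occurrences

"train friend" (5 vs 4)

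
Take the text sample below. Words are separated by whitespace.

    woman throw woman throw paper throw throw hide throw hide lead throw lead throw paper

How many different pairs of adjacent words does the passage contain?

15 tokens → 14 bigram windows in total.
Repeated bigrams (each contributes count−1 duplicates):
  lead throw: 2
  throw hide: 2
  throw paper: 2
  woman throw: 2
4 duplicate windows → 14 − 4 = 10 distinct.

10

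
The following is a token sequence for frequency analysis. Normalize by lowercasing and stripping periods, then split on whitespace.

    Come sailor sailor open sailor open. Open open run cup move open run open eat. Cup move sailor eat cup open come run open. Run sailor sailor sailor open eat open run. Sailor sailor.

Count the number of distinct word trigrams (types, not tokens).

29

34 tokens → 32 trigram windows in total.
Repeated trigrams (each contributes count−1 duplicates):
  open run sailor: 2
  run sailor sailor: 2
  sailor sailor open: 2
3 duplicate windows → 32 − 3 = 29 distinct.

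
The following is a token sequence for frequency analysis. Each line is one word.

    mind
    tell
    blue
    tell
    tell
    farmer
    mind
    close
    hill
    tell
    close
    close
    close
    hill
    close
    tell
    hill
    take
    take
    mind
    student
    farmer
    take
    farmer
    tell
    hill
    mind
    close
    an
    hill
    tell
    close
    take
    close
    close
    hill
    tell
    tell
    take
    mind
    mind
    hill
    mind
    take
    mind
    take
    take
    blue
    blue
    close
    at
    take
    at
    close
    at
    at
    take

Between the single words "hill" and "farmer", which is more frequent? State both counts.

"hill" (7 vs 3)

"hill": 7 occurrences
"farmer": 3 occurrences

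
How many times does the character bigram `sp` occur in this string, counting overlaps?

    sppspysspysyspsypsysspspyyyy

Sliding a length-2 window over the 28 characters (27 positions):
  position 1–2: sp
  position 4–5: sp
  position 8–9: sp
  position 13–14: sp
  position 21–22: sp
  position 23–24: sp

6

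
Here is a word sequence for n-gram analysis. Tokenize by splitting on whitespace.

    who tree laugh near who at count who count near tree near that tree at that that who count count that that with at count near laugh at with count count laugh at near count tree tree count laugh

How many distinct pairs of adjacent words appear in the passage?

39 tokens → 38 bigram windows in total.
Repeated bigrams (each contributes count−1 duplicates):
  at count: 2
  count count: 2
  count laugh: 2
  count near: 2
  laugh at: 2
  that that: 2
  who count: 2
7 duplicate windows → 38 − 7 = 31 distinct.

31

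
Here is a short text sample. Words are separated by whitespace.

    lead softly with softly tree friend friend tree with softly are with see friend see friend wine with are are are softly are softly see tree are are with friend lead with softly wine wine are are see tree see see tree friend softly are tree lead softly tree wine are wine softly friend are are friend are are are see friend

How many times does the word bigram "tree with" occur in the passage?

1

Scanning the 61 overlapping bigram windows for "tree with":
  position 8–9: tree with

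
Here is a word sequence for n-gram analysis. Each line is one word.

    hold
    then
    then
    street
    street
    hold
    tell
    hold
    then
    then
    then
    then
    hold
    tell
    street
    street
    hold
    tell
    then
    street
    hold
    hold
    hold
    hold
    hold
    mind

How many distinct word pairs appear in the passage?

12

26 tokens → 25 bigram windows in total.
Repeated bigrams (each contributes count−1 duplicates):
  hold hold: 4
  then then: 4
  hold tell: 3
  street hold: 3
  hold then: 2
  street street: 2
  then street: 2
13 duplicate windows → 25 − 13 = 12 distinct.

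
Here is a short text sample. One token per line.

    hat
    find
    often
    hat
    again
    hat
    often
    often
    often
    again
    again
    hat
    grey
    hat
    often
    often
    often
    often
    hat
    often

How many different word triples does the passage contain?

15

20 tokens → 18 trigram windows in total.
Repeated trigrams (each contributes count−1 duplicates):
  often often often: 3
  hat often often: 2
3 duplicate windows → 18 − 3 = 15 distinct.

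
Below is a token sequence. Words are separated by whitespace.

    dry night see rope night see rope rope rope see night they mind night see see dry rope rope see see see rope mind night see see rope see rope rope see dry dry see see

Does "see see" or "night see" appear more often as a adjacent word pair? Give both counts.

"see see" (5 vs 4)

"see see": 5 occurrences
"night see": 4 occurrences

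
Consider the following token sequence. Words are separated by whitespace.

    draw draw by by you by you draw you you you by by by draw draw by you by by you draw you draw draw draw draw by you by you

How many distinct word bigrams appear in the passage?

9

31 tokens → 30 bigram windows in total.
Repeated bigrams (each contributes count−1 duplicates):
  by you: 6
  draw draw: 5
  by by: 4
  you by: 4
  draw by: 3
  you draw: 3
  draw you: 2
  you you: 2
21 duplicate windows → 30 − 21 = 9 distinct.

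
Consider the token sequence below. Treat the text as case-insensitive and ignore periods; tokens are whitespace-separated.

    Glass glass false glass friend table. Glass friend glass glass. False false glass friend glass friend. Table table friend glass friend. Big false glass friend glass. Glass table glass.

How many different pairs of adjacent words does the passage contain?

13

29 tokens → 28 bigram windows in total.
Repeated bigrams (each contributes count−1 duplicates):
  glass friend: 6
  friend glass: 4
  false glass: 3
  glass glass: 3
  friend table: 2
  glass false: 2
  table glass: 2
15 duplicate windows → 28 − 15 = 13 distinct.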